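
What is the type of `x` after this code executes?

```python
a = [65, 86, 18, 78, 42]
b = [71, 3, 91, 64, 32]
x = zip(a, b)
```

zip() returns a zip object

zip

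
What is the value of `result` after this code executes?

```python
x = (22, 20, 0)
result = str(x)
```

x = (22, 20, 0); result = '(22, 20, 0)'

'(22, 20, 0)'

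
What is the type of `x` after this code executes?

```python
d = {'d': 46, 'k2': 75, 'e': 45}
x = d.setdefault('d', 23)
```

dict.setdefault() returns the (existing or default) value

int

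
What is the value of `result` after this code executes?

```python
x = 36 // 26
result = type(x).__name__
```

x is int; result = 'int'

'int'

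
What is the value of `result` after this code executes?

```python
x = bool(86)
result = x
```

x = True; result = True

True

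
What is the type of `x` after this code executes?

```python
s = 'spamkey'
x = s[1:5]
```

Slicing a str returns str

str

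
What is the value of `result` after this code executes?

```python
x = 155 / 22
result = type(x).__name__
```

x is float; result = 'float'

'float'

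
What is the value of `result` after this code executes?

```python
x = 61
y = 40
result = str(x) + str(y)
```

x = 61; y = 40; result = '6140'

'6140'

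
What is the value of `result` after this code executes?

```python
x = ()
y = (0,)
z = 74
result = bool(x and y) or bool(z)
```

x = (); y = (0,); z = 74; result = True

True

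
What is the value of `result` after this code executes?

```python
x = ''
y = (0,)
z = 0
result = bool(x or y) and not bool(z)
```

x = ''; y = (0,); z = 0; result = True

True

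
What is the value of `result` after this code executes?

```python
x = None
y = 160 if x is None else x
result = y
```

x = None; y = 160; result = 160

160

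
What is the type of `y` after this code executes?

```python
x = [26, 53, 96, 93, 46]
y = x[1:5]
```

Slicing a list returns a list

list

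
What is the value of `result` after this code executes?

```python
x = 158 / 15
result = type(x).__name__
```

x is float; result = 'float'

'float'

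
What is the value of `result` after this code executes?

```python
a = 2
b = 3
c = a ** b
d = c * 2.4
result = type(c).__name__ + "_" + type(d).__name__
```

a is int; b is int; c is int; d is float; result = 'int_float'

'int_float'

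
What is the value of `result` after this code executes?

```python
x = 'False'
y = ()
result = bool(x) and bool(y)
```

x = 'False'; y = (); result = False

False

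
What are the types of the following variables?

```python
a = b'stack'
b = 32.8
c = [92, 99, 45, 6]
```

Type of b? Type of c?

b is assigned a number with a decimal point, so it is a float; c is assigned a list literal (square brackets)

float, list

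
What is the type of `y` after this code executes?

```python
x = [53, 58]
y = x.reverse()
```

list.reverse() returns None

NoneType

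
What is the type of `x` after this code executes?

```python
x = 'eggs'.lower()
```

str.lower() returns str

str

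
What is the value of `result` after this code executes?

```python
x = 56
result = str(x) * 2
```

x = 56; result = '5656'

'5656'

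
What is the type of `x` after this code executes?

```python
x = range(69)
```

range() returns a range object

range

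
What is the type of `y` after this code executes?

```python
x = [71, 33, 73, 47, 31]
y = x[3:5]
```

Slicing a list returns a list

list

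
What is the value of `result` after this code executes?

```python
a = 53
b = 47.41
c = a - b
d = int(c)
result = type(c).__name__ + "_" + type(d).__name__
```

a is int; b is float; c is float; d is int; result = 'float_int'

'float_int'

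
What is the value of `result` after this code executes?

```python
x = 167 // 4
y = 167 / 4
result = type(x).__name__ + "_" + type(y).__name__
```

x is int; y is float; result = 'int_float'

'int_float'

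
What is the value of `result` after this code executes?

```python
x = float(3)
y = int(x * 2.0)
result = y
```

x = 3.0; y = 6; result = 6

6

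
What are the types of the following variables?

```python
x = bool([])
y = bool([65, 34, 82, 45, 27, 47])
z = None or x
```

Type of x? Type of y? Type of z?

bool() returns bool; bool() returns bool; None or bool returns the bool

bool, bool, bool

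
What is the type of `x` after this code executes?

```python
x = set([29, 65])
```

set() constructor returns set

set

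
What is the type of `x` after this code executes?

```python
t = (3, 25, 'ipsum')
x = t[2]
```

Index 2 of tuple is a str literal

str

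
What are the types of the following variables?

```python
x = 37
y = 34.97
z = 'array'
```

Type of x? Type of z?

x is assigned a bare integer (no decimal point), so it is an int; z is assigned a quoted string literal, so it is a str

int, str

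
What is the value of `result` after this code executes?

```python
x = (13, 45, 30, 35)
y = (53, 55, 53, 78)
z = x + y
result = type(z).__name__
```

x is tuple; y is tuple; z is tuple; result = 'tuple'

'tuple'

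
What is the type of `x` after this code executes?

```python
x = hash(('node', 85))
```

hash() returns int

int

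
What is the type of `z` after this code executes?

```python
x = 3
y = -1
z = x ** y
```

int ** negative = float

float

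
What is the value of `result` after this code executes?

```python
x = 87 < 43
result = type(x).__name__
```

x is bool; result = 'bool'

'bool'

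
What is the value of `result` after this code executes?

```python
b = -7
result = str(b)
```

b = -7; result = '-7'

'-7'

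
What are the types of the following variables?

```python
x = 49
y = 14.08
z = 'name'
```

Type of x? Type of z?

x is assigned a bare integer (no decimal point), so it is an int; z is assigned a quoted string literal, so it is a str

int, str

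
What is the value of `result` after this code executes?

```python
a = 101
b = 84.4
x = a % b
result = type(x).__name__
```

a is int; b is float; x is float; result = 'float'

'float'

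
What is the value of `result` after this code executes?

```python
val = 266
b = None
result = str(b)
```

val = 266; b = None; result = 'None'

'None'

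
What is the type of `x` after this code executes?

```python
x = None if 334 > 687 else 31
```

334 > 687 is False, so the else branch is taken

int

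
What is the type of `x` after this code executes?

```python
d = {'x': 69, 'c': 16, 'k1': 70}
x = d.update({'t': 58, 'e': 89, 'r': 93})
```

dict.update() returns None

NoneType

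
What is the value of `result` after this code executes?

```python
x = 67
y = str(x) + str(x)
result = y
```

x = 67; y = '6767'; result = '6767'

'6767'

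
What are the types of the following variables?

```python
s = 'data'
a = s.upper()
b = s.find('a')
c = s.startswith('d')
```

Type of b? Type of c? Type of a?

find() returns int; startswith() returns bool; upper() returns str

int, bool, str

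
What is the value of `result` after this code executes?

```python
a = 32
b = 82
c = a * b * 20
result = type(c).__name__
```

a is int; b is int; c is int; result = 'int'

'int'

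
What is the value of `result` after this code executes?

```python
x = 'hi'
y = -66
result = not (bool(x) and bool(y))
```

x = 'hi'; y = -66; result = False

False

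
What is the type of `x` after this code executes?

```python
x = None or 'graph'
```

'or' with None returns the other truthy value (str)

str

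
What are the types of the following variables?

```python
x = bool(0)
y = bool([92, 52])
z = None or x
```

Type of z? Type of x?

None or bool returns the bool; bool() returns bool

bool, bool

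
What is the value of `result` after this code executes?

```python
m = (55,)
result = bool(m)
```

m = (55,); result = True

True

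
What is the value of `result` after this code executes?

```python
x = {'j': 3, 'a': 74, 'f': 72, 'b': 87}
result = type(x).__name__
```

x is dict; result = 'dict'

'dict'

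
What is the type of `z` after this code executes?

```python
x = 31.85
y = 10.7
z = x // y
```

float // float = float

float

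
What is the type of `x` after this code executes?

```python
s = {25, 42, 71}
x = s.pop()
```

Popping from set[int] returns int

int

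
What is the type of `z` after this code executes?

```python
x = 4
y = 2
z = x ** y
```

positive int ** positive int = int

int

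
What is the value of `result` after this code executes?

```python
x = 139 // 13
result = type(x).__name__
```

x is int; result = 'int'

'int'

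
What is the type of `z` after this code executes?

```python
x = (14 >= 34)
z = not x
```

'not' returns bool

bool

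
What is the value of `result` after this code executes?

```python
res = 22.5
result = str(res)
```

res = 22.5; result = '22.5'

'22.5'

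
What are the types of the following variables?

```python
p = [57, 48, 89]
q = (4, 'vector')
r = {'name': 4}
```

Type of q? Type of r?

q is assigned a tuple (parenthesized, comma-separated values); r is assigned a dict literal ({key: value})

tuple, dict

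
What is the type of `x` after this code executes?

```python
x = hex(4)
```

hex() returns str representation

str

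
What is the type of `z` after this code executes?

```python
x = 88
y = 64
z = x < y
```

Comparison returns bool

bool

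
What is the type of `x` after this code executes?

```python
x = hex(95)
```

hex() returns str representation

str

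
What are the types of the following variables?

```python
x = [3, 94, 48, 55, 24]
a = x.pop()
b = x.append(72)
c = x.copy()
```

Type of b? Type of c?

append() returns None; copy() returns list

NoneType, list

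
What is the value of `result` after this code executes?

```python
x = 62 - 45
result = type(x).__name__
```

x is int; result = 'int'

'int'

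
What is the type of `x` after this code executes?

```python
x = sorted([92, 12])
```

sorted() always returns list

list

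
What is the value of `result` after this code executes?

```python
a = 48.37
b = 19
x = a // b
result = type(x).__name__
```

a is float; b is int; x is float; result = 'float'

'float'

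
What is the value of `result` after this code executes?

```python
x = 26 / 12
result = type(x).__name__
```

x is float; result = 'float'

'float'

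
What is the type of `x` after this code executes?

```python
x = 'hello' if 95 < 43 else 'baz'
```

Both branches of conditional are str

str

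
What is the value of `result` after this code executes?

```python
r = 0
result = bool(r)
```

r = 0; result = False

False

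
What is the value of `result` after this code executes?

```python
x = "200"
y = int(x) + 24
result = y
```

x = '200'; y = 224; result = 224

224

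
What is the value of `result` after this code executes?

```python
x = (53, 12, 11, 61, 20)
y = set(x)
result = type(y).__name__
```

x is tuple; y is set; result = 'set'

'set'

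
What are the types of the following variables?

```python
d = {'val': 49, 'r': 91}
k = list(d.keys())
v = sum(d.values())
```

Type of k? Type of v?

list() converts to list; sum of ints is int

list, int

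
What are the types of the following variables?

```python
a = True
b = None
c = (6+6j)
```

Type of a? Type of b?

a is assigned the constant True, which has type bool; b is assigned None, whose type is NoneType

bool, NoneType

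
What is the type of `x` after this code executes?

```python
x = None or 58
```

'or' with None returns the other truthy value

int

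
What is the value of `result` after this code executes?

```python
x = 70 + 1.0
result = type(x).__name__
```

x is float; result = 'float'

'float'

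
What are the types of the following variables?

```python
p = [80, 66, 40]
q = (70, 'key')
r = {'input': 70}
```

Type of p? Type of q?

p is assigned a list literal (square brackets); q is assigned a tuple (parenthesized, comma-separated values)

list, tuple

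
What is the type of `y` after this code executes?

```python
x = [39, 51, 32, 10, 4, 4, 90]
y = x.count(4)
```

list.count() returns int

int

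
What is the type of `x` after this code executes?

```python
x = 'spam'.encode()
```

str.encode() returns bytes

bytes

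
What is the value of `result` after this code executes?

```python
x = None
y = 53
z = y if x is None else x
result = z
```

x = None; y = 53; z = 53; result = 53

53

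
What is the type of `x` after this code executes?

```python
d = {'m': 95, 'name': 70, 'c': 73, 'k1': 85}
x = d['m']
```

Accessing dict[str, int] with str key returns int

int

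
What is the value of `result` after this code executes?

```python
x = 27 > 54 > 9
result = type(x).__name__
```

x is bool; result = 'bool'

'bool'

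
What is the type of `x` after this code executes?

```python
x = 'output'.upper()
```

str.upper() returns str

str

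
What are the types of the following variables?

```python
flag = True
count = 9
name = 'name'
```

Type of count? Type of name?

count is assigned a bare integer (no decimal point), so it is an int; name is assigned a quoted string literal, so it is a str

int, str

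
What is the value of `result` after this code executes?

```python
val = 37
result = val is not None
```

val = 37; result = True

True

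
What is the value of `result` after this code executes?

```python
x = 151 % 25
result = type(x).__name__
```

x is int; result = 'int'

'int'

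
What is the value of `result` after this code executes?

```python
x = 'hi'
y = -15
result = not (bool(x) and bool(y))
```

x = 'hi'; y = -15; result = False

False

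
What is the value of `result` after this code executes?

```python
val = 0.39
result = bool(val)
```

val = 0.39; result = True

True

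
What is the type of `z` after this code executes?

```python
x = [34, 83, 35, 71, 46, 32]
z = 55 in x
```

'in' operator returns bool

bool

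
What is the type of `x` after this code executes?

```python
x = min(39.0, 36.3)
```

min() of floats returns float

float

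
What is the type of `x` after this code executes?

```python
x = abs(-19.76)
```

abs() of float returns float

float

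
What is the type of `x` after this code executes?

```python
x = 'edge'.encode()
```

str.encode() returns bytes

bytes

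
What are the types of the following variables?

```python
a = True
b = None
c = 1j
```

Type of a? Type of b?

a is assigned the constant True, which has type bool; b is assigned None, whose type is NoneType

bool, NoneType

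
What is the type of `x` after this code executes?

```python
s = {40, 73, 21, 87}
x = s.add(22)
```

set.add() returns None (mutates in place)

NoneType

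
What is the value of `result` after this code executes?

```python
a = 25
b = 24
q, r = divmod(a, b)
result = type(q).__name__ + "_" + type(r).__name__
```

a is int; b is int; q is int; r is int; result = 'int_int'

'int_int'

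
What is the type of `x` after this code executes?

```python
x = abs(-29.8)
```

abs() of float returns float

float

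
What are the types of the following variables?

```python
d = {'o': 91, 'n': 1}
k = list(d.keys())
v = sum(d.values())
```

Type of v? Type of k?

sum of ints is int; list() converts to list

int, list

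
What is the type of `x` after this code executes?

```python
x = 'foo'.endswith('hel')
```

str.endswith() returns bool

bool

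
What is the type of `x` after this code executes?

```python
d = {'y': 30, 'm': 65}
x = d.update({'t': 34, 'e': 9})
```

dict.update() returns None

NoneType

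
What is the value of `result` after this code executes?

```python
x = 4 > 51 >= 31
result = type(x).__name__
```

x is bool; result = 'bool'

'bool'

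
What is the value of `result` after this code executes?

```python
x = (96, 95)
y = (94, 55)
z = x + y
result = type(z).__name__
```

x is tuple; y is tuple; z is tuple; result = 'tuple'

'tuple'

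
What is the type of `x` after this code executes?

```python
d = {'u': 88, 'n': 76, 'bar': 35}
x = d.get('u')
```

dict.get() returns value type when found

int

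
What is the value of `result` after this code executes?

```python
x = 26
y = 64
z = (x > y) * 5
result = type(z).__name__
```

x is int; y is int; z is int; result = 'int'

'int'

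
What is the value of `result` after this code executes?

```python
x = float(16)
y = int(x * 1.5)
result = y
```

x = 16.0; y = 24; result = 24

24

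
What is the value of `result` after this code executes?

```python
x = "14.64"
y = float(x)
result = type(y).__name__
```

x is str; y is float; result = 'float'

'float'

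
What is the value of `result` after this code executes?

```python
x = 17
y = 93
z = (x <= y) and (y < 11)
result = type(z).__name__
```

x is int; y is int; z is bool; result = 'bool'

'bool'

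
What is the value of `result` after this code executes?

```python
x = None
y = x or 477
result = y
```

x = None; y = 477; result = 477

477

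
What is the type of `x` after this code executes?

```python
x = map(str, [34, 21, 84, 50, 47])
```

map() returns a map object

map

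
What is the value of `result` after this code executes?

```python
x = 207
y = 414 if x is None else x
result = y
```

x = 207; y = 207; result = 207

207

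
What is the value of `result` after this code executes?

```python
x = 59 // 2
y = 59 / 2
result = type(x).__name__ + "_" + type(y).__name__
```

x is int; y is float; result = 'int_float'

'int_float'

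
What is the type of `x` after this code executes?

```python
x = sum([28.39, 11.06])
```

sum() of floats returns float

float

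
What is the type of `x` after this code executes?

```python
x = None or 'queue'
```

'or' with None returns the other truthy value (str)

str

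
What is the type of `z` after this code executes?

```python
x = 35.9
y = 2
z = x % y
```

float % int = float

float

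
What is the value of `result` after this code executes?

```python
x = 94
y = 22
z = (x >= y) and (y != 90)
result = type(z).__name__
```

x is int; y is int; z is bool; result = 'bool'

'bool'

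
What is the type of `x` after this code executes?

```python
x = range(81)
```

range() returns a range object

range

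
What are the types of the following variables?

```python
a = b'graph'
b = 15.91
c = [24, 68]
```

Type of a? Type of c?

a is assigned a bytes literal (b'...' prefix); c is assigned a list literal (square brackets)

bytes, list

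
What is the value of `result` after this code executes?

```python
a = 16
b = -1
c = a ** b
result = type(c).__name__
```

a is int; b is int; c is float; result = 'float'

'float'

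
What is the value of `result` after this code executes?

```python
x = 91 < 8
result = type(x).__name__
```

x is bool; result = 'bool'

'bool'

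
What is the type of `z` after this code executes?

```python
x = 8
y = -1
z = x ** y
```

int ** negative = float

float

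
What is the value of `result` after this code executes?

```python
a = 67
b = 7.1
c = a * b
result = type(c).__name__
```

a is int; b is float; c is float; result = 'float'

'float'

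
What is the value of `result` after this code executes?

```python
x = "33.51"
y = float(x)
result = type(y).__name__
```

x is str; y is float; result = 'float'

'float'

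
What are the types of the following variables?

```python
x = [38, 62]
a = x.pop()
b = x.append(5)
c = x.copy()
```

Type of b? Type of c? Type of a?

append() returns None; copy() returns list; pop() returns element

NoneType, list, int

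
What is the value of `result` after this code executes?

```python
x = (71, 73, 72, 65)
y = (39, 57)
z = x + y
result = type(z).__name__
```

x is tuple; y is tuple; z is tuple; result = 'tuple'

'tuple'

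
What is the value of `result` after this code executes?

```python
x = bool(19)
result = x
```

x = True; result = True

True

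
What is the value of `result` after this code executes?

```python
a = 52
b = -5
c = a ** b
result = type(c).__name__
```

a is int; b is int; c is float; result = 'float'

'float'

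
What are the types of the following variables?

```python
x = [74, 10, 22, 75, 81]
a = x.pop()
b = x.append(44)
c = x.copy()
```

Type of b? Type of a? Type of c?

append() returns None; pop() returns element; copy() returns list

NoneType, int, list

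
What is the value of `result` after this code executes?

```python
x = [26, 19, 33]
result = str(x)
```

x = [26, 19, 33]; result = '[26, 19, 33]'

'[26, 19, 33]'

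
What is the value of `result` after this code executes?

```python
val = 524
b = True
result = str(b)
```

val = 524; b = True; result = 'True'

'True'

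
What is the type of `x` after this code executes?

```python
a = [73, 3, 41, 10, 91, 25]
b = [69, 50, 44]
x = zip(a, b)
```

zip() returns a zip object

zip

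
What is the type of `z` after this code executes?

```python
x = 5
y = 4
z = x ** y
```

positive int ** positive int = int

int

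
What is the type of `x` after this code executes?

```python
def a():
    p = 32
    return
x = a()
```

Bare return returns None

NoneType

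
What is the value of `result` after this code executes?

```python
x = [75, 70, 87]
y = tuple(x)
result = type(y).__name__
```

x is list; y is tuple; result = 'tuple'

'tuple'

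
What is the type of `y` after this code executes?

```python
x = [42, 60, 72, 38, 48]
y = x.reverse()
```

list.reverse() returns None

NoneType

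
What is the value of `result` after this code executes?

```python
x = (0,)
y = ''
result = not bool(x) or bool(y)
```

x = (0,); y = ''; result = False

False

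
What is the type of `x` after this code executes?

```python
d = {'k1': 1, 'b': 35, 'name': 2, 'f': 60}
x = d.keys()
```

.keys() returns dict_keys view

dict_keys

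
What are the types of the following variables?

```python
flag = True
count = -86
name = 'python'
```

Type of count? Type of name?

count is assigned a bare integer (no decimal point), so it is an int; name is assigned a quoted string literal, so it is a str

int, str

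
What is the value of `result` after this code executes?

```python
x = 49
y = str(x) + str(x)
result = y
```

x = 49; y = '4949'; result = '4949'

'4949'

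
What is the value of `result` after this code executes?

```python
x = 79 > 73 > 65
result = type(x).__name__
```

x is bool; result = 'bool'

'bool'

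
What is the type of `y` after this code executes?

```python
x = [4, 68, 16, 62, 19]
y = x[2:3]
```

Slicing a list returns a list

list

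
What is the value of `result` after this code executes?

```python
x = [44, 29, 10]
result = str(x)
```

x = [44, 29, 10]; result = '[44, 29, 10]'

'[44, 29, 10]'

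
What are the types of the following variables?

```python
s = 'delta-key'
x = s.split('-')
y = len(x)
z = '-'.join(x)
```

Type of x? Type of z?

str.split() returns list; str.join() returns str

list, str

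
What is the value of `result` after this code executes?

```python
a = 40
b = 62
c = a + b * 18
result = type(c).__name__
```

a is int; b is int; c is int; result = 'int'

'int'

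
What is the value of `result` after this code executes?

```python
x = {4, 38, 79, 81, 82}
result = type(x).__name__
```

x is set; result = 'set'

'set'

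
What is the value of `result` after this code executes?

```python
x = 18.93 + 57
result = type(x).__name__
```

x is float; result = 'float'

'float'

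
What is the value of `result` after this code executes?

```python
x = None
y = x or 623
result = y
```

x = None; y = 623; result = 623

623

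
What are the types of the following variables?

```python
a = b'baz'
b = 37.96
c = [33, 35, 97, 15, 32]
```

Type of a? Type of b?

a is assigned a bytes literal (b'...' prefix); b is assigned a number with a decimal point, so it is a float

bytes, float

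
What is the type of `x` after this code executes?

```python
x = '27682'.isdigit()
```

str.isdigit() returns bool

bool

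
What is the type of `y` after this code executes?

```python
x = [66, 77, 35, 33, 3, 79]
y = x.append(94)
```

list.append() returns None (mutates in place)

NoneType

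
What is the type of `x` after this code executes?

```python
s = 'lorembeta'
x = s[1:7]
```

Slicing a str returns str

str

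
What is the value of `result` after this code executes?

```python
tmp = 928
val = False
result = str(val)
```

tmp = 928; val = False; result = 'False'

'False'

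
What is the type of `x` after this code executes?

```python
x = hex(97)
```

hex() returns str representation

str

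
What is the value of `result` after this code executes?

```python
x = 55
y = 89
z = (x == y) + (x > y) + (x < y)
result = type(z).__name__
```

x is int; y is int; z is int; result = 'int'

'int'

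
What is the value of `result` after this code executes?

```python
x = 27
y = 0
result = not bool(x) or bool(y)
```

x = 27; y = 0; result = False

False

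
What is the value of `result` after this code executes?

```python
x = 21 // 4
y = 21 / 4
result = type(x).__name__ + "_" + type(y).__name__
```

x is int; y is float; result = 'int_float'

'int_float'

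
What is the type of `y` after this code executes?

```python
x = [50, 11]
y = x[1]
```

Indexing list[int] returns int

int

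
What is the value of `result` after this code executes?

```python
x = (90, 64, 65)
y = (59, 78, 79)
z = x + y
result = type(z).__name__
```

x is tuple; y is tuple; z is tuple; result = 'tuple'

'tuple'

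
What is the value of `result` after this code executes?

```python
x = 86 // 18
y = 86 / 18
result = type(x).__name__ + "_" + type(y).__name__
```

x is int; y is float; result = 'int_float'

'int_float'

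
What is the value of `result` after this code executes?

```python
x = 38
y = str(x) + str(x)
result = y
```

x = 38; y = '3838'; result = '3838'

'3838'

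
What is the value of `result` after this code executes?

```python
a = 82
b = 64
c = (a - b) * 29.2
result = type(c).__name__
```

a is int; b is int; c is float; result = 'float'

'float'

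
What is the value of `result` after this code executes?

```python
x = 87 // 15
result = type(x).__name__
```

x is int; result = 'int'

'int'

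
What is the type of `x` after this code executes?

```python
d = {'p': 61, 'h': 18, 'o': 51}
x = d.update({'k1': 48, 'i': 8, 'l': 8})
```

dict.update() returns None

NoneType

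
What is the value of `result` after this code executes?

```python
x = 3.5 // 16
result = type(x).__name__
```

x is float; result = 'float'

'float'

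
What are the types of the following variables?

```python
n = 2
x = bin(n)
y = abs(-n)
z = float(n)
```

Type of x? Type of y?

bin() returns str; abs() of int returns int

str, int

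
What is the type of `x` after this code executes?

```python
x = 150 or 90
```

'or' returns first truthy value (int)

int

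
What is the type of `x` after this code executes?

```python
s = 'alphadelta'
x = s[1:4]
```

Slicing a str returns str

str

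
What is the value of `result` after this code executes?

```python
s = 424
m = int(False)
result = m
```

s = 424; m = 0; result = 0

0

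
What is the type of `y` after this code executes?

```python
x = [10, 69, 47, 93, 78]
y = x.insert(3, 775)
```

list.insert() returns None

NoneType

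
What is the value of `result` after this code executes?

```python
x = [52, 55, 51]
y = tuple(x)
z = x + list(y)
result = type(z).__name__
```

x is list; y is tuple; z is list; result = 'list'

'list'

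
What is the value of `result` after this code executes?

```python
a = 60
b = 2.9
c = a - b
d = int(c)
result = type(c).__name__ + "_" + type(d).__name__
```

a is int; b is float; c is float; d is int; result = 'float_int'

'float_int'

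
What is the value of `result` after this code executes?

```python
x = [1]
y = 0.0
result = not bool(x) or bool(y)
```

x = [1]; y = 0.0; result = False

False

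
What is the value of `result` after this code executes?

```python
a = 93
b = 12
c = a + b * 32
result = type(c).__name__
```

a is int; b is int; c is int; result = 'int'

'int'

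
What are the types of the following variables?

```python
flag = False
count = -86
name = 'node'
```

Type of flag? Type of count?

flag is assigned the constant False, which has type bool; count is assigned a bare integer (no decimal point), so it is an int

bool, int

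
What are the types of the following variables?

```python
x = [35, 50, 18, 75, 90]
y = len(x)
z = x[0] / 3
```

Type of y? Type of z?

len() returns int; int / int = float

int, float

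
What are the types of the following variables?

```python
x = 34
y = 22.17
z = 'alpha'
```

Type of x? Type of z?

x is assigned a bare integer (no decimal point), so it is an int; z is assigned a quoted string literal, so it is a str

int, str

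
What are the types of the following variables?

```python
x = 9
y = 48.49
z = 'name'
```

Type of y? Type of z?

y is assigned a number with a decimal point, so it is a float; z is assigned a quoted string literal, so it is a str

float, str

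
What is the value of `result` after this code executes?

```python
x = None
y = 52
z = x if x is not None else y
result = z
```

x = None; y = 52; z = 52; result = 52

52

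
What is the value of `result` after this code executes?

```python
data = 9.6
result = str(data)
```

data = 9.6; result = '9.6'

'9.6'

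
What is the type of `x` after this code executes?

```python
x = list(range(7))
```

list(range()) returns list

list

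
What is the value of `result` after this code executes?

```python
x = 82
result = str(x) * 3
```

x = 82; result = '828282'

'828282'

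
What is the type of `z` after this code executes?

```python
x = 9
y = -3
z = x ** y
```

int ** negative = float

float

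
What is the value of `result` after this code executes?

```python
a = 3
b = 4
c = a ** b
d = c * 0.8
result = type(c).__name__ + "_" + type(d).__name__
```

a is int; b is int; c is int; d is float; result = 'int_float'

'int_float'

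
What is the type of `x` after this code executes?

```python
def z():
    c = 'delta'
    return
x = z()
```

Bare return returns None

NoneType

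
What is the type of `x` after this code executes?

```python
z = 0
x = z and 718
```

'and' returns first falsy value (0 is int)

int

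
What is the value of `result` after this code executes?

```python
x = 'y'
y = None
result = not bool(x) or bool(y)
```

x = 'y'; y = None; result = False

False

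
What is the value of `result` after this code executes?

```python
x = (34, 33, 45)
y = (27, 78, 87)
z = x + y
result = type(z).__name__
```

x is tuple; y is tuple; z is tuple; result = 'tuple'

'tuple'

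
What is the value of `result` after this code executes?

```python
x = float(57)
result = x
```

x = 57.0; result = 57.0

57.0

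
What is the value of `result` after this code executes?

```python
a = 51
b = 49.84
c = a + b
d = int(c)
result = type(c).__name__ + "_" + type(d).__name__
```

a is int; b is float; c is float; d is int; result = 'float_int'

'float_int'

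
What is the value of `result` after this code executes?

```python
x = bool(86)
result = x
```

x = True; result = True

True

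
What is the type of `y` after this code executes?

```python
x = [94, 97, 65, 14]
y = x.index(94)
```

list.index() returns int

int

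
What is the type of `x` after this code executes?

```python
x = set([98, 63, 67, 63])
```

set() constructor returns set

set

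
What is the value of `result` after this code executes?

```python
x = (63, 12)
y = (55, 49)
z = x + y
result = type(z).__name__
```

x is tuple; y is tuple; z is tuple; result = 'tuple'

'tuple'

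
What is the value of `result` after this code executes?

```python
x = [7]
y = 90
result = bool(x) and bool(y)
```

x = [7]; y = 90; result = True

True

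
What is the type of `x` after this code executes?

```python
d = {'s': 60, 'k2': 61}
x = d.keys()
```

.keys() returns dict_keys view

dict_keys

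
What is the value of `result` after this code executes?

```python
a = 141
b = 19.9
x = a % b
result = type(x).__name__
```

a is int; b is float; x is float; result = 'float'

'float'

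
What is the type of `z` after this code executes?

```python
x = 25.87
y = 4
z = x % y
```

float % int = float

float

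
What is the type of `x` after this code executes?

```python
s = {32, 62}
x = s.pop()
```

Popping from set[int] returns int

int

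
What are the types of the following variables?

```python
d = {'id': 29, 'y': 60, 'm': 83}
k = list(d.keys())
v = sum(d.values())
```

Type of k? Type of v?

list() converts to list; sum of ints is int

list, int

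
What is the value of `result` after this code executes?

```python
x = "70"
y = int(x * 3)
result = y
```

x = '70'; y = 707070; result = 707070

707070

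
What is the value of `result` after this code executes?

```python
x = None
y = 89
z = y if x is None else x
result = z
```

x = None; y = 89; z = 89; result = 89

89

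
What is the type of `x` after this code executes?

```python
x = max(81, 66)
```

max() of ints returns int

int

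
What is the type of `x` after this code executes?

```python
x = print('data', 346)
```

print() returns None

NoneType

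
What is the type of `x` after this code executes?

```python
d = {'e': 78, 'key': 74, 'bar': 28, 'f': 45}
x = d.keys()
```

.keys() returns dict_keys view

dict_keys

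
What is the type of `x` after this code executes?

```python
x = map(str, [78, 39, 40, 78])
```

map() returns a map object

map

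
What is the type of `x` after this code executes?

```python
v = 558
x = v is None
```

'is' comparison returns bool

bool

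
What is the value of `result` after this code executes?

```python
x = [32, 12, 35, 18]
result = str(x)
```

x = [32, 12, 35, 18]; result = '[32, 12, 35, 18]'

'[32, 12, 35, 18]'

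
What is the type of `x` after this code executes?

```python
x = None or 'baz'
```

'or' with None returns the other truthy value (str)

str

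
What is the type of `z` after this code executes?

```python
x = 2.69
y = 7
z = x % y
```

float % int = float

float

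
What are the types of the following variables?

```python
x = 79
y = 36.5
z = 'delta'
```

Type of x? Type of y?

x is assigned a bare integer (no decimal point), so it is an int; y is assigned a number with a decimal point, so it is a float

int, float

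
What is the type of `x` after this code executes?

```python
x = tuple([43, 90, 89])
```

tuple() constructor returns tuple

tuple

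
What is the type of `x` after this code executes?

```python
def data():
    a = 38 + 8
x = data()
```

Function without return returns None

NoneType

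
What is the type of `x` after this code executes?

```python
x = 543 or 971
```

'or' returns first truthy value (int)

int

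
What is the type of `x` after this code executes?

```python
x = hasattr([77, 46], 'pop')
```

hasattr() returns bool

bool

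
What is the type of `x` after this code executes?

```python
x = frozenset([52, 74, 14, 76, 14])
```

frozenset() returns frozenset

frozenset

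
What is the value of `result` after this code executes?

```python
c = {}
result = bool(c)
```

c = {}; result = False

False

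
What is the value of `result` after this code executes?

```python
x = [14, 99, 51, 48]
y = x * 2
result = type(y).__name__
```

x is list; y is list; result = 'list'

'list'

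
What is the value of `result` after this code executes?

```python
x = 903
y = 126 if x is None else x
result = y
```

x = 903; y = 903; result = 903

903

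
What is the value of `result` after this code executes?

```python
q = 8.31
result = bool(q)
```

q = 8.31; result = True

True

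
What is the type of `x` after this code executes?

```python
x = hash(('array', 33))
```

hash() returns int

int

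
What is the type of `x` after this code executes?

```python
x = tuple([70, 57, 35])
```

tuple() constructor returns tuple

tuple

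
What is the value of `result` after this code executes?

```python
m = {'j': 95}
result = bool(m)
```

m = {'j': 95}; result = True

True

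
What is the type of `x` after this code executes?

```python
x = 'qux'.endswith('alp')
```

str.endswith() returns bool

bool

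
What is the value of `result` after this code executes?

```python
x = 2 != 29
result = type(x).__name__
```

x is bool; result = 'bool'

'bool'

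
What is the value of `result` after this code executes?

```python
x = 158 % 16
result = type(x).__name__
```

x is int; result = 'int'

'int'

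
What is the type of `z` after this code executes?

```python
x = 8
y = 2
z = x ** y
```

positive int ** positive int = int

int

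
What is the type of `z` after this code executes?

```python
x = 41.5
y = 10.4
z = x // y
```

float // float = float

float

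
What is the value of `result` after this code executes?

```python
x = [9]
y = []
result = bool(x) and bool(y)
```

x = [9]; y = []; result = False

False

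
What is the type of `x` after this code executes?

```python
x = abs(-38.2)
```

abs() of float returns float

float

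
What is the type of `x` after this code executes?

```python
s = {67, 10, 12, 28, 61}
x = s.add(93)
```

set.add() returns None (mutates in place)

NoneType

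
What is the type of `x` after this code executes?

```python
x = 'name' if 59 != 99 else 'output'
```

Both branches of conditional are str

str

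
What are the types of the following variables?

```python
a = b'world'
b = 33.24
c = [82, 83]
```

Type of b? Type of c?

b is assigned a number with a decimal point, so it is a float; c is assigned a list literal (square brackets)

float, list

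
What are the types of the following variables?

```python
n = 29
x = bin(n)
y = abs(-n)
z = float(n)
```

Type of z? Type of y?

float() returns float; abs() of int returns int

float, int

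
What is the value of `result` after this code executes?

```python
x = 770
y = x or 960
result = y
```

x = 770; y = 770; result = 770

770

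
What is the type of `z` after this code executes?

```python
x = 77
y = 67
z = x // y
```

int // int = int

int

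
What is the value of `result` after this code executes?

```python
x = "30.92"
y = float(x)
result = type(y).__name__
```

x is str; y is float; result = 'float'

'float'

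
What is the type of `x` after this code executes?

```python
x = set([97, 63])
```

set() constructor returns set

set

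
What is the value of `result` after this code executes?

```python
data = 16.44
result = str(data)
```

data = 16.44; result = '16.44'

'16.44'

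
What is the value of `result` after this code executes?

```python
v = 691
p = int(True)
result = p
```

v = 691; p = 1; result = 1

1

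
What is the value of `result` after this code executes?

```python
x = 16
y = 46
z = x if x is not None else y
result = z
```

x = 16; y = 46; z = 16; result = 16

16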